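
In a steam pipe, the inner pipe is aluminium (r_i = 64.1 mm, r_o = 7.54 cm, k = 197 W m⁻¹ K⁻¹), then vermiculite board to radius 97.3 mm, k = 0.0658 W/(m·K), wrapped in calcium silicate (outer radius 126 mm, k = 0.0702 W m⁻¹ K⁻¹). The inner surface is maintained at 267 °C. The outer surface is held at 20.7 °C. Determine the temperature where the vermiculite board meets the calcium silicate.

Series thermal resistances, inner to outer:
  R'_aluminium = ln(0.0754/0.0641)/(2πk) = 0.1624/(2π·197) = 1.312×10^-4 m·K/W
  R'_vermiculite board = ln(0.0973/0.0754)/(2πk) = 0.2550/(2π·0.0658) = 0.6168 m·K/W
  R'_calcium silicate = ln(0.126/0.0973)/(2πk) = 0.2585/(2π·0.0702) = 0.5860 m·K/W
ΣR = 1.312×10^-4 + 0.6168 + 0.5860 = 1.203 m·K/W
Q' = ΔT/ΣR = (267 °C − 20.7 °C)/1.203 = 204.7 W/m
From the inner boundary to the vermiculite board/calcium silicate interface, ΣR_partial = 0.6169 m·K/W.
T_interface = T_in − Q'·ΣR_partial = 267 °C − (204.7)(0.6169) = 141 °C

T = 141 °C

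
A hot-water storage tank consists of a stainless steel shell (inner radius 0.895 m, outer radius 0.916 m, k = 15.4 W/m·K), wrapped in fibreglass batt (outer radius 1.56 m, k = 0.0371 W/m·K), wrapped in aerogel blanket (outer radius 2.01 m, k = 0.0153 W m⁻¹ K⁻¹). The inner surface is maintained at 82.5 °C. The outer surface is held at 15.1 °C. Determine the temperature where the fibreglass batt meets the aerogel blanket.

T = 44.5 °C

Resistance network (inner→outer):
  R_stainless steel = (1/0.895 − 1/0.916)/(4πk) = 0.02562/(4π·15.4) = 1.324×10^-4 K/W
  R_fibreglass batt = (1/0.916 − 1/1.56)/(4πk) = 0.4507/(4π·0.0371) = 0.9667 K/W
  R_aerogel blanket = (1/1.56 − 1/2.01)/(4πk) = 0.1435/(4π·0.0153) = 0.7464 K/W
ΣR = 1.324×10^-4 + 0.9667 + 0.7464 = 1.713 K/W
Q = ΔT/ΣR = (82.5 °C − 15.1 °C)/1.713 = 39.35 W
From the inner boundary to the fibreglass batt/aerogel blanket interface, ΣR_partial = 0.9668 K/W.
T_interface = T_in − Q·ΣR_partial = 82.5 °C − (39.35)(0.9668) = 44.5 °C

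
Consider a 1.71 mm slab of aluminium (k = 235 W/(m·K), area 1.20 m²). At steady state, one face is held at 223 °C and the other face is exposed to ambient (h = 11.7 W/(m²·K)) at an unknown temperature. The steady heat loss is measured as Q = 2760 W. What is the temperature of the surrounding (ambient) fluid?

T_out = 26.4 °C

Sum the resistances:
  R_aluminium = L/(kA) = 0.00171/(235·1.20) = 6.064×10^-6 K/W
  R_conv,out = 1/(hA) = 1/(11.7·1.20) = 0.07123 K/W
ΣR = 0.07123 K/W
ΔT = Q·ΣR = 2760 × 0.07123 = 196.6 K
Heat flows outward, so T_out = T_in − ΔT = 223 − 196.6 = 26.4 °C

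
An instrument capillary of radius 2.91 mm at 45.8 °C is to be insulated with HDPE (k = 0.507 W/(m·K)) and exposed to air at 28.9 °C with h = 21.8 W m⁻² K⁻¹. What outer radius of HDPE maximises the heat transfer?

For a cylinder, r_cr = k_ins/h = 0.507/21.8 = 0.0233 m = 2.33 cm

r_cr = 2.33 cm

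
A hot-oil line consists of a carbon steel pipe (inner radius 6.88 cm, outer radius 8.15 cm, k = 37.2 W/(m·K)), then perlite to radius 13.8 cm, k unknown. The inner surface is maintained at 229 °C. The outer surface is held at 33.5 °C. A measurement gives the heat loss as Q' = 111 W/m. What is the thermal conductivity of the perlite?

k = 0.0476 W/m·K

ΣR = ΔT/Q' = |229 − 33.5|/111 = 1.761 m·K/W
Known resistances:
  R'_carbon steel = ln(0.0815/0.0688)/(2πk) = 0.1694/(2π·37.2) = 7.248×10^-4 m·K/W
R_perlite = ΣR − ΣR_known = 1.761 − 7.248×10^-4 = 1.760 m·K/W
ln(r₂/r₁)/(2πk) = 1.760 ⇒ k = 0.5267/(2π·1.760) = 0.0476 W/m·K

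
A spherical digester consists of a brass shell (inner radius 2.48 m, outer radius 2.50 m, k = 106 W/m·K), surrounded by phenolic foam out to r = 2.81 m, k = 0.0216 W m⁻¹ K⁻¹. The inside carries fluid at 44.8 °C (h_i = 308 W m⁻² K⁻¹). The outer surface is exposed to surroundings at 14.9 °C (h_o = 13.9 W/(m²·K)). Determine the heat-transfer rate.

Treat each layer as a resistance in series:
  R_conv,in = 1/(4πr²h) = 1/(4π·2.48²·308) = 4.201×10^-5 K/W
  R_brass = (1/2.48 − 1/2.50)/(4πk) = 0.003226/(4π·106) = 2.422×10^-6 K/W
  R_phenolic foam = (1/2.50 − 1/2.81)/(4πk) = 0.04413/(4π·0.0216) = 0.1626 K/W
  R_conv,out = 1/(4πr²h) = 1/(4π·2.81²·13.9) = 7.250×10^-4 K/W
ΣR = 4.201×10^-5 + 2.422×10^-6 + 0.1626 + 7.250×10^-4 = 0.1634 K/W
Q = ΔT/ΣR = (44.8 °C − 14.9 °C)/0.1634 = 183 W

Q = 183 W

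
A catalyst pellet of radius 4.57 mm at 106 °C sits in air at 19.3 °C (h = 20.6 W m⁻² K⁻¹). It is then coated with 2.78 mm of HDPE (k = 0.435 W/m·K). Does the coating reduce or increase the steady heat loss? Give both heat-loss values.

Critical radius for a sphere: r_cr = 2k/h = 0.0422 m = 4.22 cm.
Outer radius after coating: r₂ = 0.00457 + 0.00278 = 0.00735 m.
Since r₁ < r_cr and r₂ ≤ r_cr, the coating moves toward the maximum at r_cr — heat loss rises.
Bare: R = 1/(4πr₁²h) = 185.0 K/W; Q = 86.7/185.0 = 0.469 W.
Coated: R = R_cond + R_conv = 86.65 K/W; Q = 86.7/86.65 = 1.00 W.

increases: 0.469 → 1.00 W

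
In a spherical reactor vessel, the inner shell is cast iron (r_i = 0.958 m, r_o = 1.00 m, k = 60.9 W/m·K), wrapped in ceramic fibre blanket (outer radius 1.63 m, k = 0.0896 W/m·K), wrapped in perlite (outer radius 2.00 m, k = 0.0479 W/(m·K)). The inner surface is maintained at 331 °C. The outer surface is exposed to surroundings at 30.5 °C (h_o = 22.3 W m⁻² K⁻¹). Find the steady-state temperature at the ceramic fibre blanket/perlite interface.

Treat each layer as a resistance in series:
  R_cast iron = (1/0.958 − 1/1.00)/(4πk) = 0.04384/(4π·60.9) = 5.729×10^-5 K/W
  R_ceramic fibre blanket = (1/1.00 − 1/1.63)/(4πk) = 0.3865/(4π·0.0896) = 0.3433 K/W
  R_perlite = (1/1.63 − 1/2.00)/(4πk) = 0.1135/(4π·0.0479) = 0.1886 K/W
  R_conv,out = 1/(4πr²h) = 1/(4π·2.00²·22.3) = 8.921×10^-4 K/W
ΣR = 5.729×10^-5 + 0.3433 + 0.1886 + 8.921×10^-4 = 0.5328 K/W
Q = ΔT/ΣR = (331 °C − 30.5 °C)/0.5328 = 564.0 W
From the inner boundary to the ceramic fibre blanket/perlite interface, ΣR_partial = 0.3434 K/W.
T_interface = T_in − Q·ΣR_partial = 331 °C − (564.0)(0.3434) = 137 °C

T = 137 °C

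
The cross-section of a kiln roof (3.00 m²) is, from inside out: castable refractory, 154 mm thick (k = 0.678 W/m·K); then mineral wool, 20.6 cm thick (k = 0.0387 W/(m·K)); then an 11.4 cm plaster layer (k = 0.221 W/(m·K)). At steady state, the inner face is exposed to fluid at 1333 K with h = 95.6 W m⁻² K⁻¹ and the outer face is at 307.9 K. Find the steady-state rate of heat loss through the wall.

Q = 506 W

Series thermal resistances, inner to outer:
  R_conv,in = 1/(hA) = 1/(95.6·3.00) = 0.003487 K/W
  R_castable refractory = L/(kA) = 0.154/(0.678·3.00) = 0.07571 K/W
  R_mineral wool = L/(kA) = 0.206/(0.0387·3.00) = 1.774 K/W
  R_plaster = L/(kA) = 0.114/(0.221·3.00) = 0.1719 K/W
ΣR = 0.003487 + 0.07571 + 1.774 + 0.1719 = 2.025 K/W
Q = ΔT/ΣR = (1333 K − 307.9 K)/2.025 = 506 W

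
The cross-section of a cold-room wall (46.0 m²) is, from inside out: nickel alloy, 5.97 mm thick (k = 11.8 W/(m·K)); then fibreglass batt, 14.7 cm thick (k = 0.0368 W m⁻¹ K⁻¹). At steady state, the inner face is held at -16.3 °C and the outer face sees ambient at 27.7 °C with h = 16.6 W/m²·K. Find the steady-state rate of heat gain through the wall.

Treat each layer as a resistance in series:
  R_nickel alloy = L/(kA) = 0.00597/(11.8·46.0) = 1.100×10^-5 K/W
  R_fibreglass batt = L/(kA) = 0.147/(0.0368·46.0) = 0.08684 K/W
  R_conv,out = 1/(hA) = 1/(16.6·46.0) = 0.001310 K/W
ΣR = 1.100×10^-5 + 0.08684 + 0.001310 = 0.08816 K/W
Q = ΔT/ΣR = (-16.3 °C − 27.7 °C)/0.08816 = -499 W
(Negative Q ⇒ heat flows inward; heat gain = 499 W.)

Q = 499 W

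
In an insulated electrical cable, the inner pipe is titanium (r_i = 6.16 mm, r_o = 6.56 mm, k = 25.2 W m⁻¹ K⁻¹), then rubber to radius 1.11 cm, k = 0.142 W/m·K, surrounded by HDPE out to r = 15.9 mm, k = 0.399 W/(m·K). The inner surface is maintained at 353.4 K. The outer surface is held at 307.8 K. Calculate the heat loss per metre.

Series thermal resistances, inner to outer:
  R'_titanium = ln(0.00656/0.00616)/(2πk) = 0.06291/(2π·25.2) = 3.973×10^-4 m·K/W
  R'_rubber = ln(0.0111/0.00656)/(2πk) = 0.5260/(2π·0.142) = 0.5895 m·K/W
  R'_HDPE = ln(0.0159/0.0111)/(2πk) = 0.3594/(2π·0.399) = 0.1433 m·K/W
ΣR = 3.973×10^-4 + 0.5895 + 0.1433 = 0.7332 m·K/W
Q' = ΔT/ΣR = (353.4 K − 307.8 K)/0.7332 = 62.2 W/m

Q' = 62.2 W/m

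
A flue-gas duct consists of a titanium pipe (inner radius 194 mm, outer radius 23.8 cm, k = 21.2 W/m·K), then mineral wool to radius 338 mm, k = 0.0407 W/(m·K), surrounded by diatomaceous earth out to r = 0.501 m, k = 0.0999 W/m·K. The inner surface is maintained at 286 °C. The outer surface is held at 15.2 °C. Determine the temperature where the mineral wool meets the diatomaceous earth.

T = 100 °C

Series thermal resistances, inner to outer:
  R'_titanium = ln(0.238/0.194)/(2πk) = 0.2044/(2π·21.2) = 0.001535 m·K/W
  R'_mineral wool = ln(0.338/0.238)/(2πk) = 0.3508/(2π·0.0407) = 1.372 m·K/W
  R'_diatomaceous earth = ln(0.501/0.338)/(2πk) = 0.3936/(2π·0.0999) = 0.6270 m·K/W
ΣR = 0.001535 + 1.372 + 0.6270 = 2.001 m·K/W
Q' = ΔT/ΣR = (286 °C − 15.2 °C)/2.001 = 135.3 W/m
From the inner boundary to the mineral wool/diatomaceous earth interface, ΣR_partial = 1.374 m·K/W.
T_interface = T_in − Q'·ΣR_partial = 286 °C − (135.3)(1.374) = 100 °C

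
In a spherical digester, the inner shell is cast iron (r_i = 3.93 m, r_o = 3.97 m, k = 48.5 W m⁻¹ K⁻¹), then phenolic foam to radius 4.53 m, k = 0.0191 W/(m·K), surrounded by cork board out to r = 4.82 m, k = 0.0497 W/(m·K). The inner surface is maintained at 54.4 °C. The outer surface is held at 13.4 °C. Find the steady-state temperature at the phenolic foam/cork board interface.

Series thermal resistances, inner to outer:
  R_cast iron = (1/3.93 − 1/3.97)/(4πk) = 0.002564/(4π·48.5) = 4.207×10^-6 K/W
  R_phenolic foam = (1/3.97 − 1/4.53)/(4πk) = 0.03114/(4π·0.0191) = 0.1297 K/W
  R_cork board = (1/4.53 − 1/4.82)/(4πk) = 0.01328/(4π·0.0497) = 0.02127 K/W
ΣR = 4.207×10^-6 + 0.1297 + 0.02127 = 0.1510 K/W
Q = ΔT/ΣR = (54.4 °C − 13.4 °C)/0.1510 = 271.5 W
From the inner boundary to the phenolic foam/cork board interface, ΣR_partial = 0.1297 K/W.
T_interface = T_in − Q·ΣR_partial = 54.4 °C − (271.5)(0.1297) = 19.2 °C

T = 19.2 °C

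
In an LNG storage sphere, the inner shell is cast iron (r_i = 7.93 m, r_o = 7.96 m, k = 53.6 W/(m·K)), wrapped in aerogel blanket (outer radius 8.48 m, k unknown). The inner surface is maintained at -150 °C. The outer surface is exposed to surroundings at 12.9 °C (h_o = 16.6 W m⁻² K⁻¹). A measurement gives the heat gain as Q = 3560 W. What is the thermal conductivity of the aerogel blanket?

k = 0.0134 W/m·K

ΣR = ΔT/Q = |-150 − 12.9|/3560 = 0.04576 K/W
Known resistances:
  R_cast iron = (1/7.93 − 1/7.96)/(4πk) = 4.753×10^-4/(4π·53.6) = 7.056×10^-7 K/W
  R_conv,out = 1/(4πr²h) = 1/(4π·8.48²·16.6) = 6.666×10^-5 K/W
R_aerogel blanket = ΣR − ΣR_known = 0.04576 − 6.737×10^-5 = 0.04569 K/W
(1/r₁−1/r₂)/(4πk) = 0.04569 ⇒ k = 0.007704/(4π·0.04569) = 0.0134 W/m·K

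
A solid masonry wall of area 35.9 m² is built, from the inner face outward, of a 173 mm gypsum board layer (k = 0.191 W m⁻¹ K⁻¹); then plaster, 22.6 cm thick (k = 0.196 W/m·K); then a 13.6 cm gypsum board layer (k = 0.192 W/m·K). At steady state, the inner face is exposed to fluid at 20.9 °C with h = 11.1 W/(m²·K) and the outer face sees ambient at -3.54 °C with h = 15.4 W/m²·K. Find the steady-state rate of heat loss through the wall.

Q = 300 W

Treat each layer as a resistance in series:
  R_conv,in = 1/(hA) = 1/(11.1·35.9) = 0.002509 K/W
  R_gypsum board = L/(kA) = 0.173/(0.191·35.9) = 0.02523 K/W
  R_plaster = L/(kA) = 0.226/(0.196·35.9) = 0.03212 K/W
  R_gypsum board = L/(kA) = 0.136/(0.192·35.9) = 0.01973 K/W
  R_conv,out = 1/(hA) = 1/(15.4·35.9) = 0.001809 K/W
ΣR = 0.002509 + 0.02523 + 0.03212 + 0.01973 + 0.001809 = 0.08140 K/W
Q = ΔT/ΣR = (20.9 °C − -3.54 °C)/0.08140 = 300 W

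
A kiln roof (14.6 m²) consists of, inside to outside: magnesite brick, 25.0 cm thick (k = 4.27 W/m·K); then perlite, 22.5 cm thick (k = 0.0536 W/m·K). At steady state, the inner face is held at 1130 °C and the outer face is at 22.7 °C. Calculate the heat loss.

Q = 3.80 kW

Series thermal resistances, inner to outer:
  R_magnesite brick = L/(kA) = 0.250/(4.27·14.6) = 0.004010 K/W
  R_perlite = L/(kA) = 0.225/(0.0536·14.6) = 0.2875 K/W
ΣR = 0.004010 + 0.2875 = 0.2915 K/W
Q = ΔT/ΣR = (1130 °C − 22.7 °C)/0.2915 = 3800 W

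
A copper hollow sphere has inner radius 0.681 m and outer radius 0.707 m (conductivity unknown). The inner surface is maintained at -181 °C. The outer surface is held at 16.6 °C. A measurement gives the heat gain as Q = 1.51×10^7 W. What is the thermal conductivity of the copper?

ΣR = ΔT/Q = |-181 − 16.6|/1.51×10^7 = 1.309×10^-5 K/W
(1/r₁−1/r₂)/(4πk) = 1.309×10^-5 ⇒ k = 0.05400/(4π·1.309×10^-5) = 328 W/m·K

k = 328 W/m·K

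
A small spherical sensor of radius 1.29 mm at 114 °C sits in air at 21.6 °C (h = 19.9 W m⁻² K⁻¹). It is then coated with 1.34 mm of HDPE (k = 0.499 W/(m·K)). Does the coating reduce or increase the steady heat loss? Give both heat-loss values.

increases: 0.0385 → 0.144 W

Critical radius for a sphere: r_cr = 2k/h = 0.0502 m = 5.02 cm.
Outer radius after coating: r₂ = 0.00129 + 0.00134 = 0.00263 m.
Since r₁ < r_cr and r₂ ≤ r_cr, the coating moves toward the maximum at r_cr — heat loss rises.
Bare: R = 1/(4πr₁²h) = 2403 K/W; Q = 92.4/2403 = 0.0385 W.
Coated: R = R_cond + R_conv = 641.1 K/W; Q = 92.4/641.1 = 0.144 W.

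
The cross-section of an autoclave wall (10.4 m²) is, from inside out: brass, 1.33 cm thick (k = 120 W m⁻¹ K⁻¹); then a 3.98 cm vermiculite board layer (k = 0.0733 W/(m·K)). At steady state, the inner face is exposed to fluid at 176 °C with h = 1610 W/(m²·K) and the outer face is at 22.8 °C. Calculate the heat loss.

Q = 2.93 kW

Resistance network (inner→outer):
  R_conv,in = 1/(hA) = 1/(1610·10.4) = 5.972×10^-5 K/W
  R_brass = L/(kA) = 0.0133/(120·10.4) = 1.066×10^-5 K/W
  R_vermiculite board = L/(kA) = 0.0398/(0.0733·10.4) = 0.05221 K/W
ΣR = 5.972×10^-5 + 1.066×10^-5 + 0.05221 = 0.05228 K/W
Q = ΔT/ΣR = (176 °C − 22.8 °C)/0.05228 = 2930 W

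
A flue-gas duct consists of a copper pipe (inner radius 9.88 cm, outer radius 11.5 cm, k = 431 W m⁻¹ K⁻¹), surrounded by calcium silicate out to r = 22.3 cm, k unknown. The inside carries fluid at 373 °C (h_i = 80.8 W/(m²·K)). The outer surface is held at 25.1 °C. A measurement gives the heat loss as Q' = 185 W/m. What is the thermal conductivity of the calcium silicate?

ΣR = ΔT/Q' = |373 − 25.1|/185 = 1.881 m·K/W
Known resistances:
  R'_conv,in = 1/(2πr h) = 1/(2π·0.0988·80.8) = 0.01994 m·K/W
  R'_copper = ln(0.115/0.0988)/(2πk) = 0.1518/(2π·431) = 5.607×10^-5 m·K/W
R_calcium silicate = ΣR − ΣR_known = 1.881 − 0.02000 = 1.861 m·K/W
ln(r₂/r₁)/(2πk) = 1.861 ⇒ k = 0.6622/(2π·1.861) = 0.0566 W/m·K

k = 0.0566 W/m·K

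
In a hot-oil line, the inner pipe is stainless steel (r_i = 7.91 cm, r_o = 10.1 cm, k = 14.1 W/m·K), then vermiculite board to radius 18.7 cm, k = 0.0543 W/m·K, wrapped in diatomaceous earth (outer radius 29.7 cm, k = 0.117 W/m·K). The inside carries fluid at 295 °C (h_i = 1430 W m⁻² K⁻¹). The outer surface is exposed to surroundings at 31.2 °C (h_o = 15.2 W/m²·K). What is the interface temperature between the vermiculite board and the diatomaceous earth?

T = 102 °C

Resistance network (inner→outer):
  R'_conv,in = 1/(2πr h) = 1/(2π·0.0791·1430) = 0.001407 m·K/W
  R'_stainless steel = ln(0.101/0.0791)/(2πk) = 0.2444/(2π·14.1) = 0.002759 m·K/W
  R'_vermiculite board = ln(0.187/0.101)/(2πk) = 0.6160/(2π·0.0543) = 1.805 m·K/W
  R'_diatomaceous earth = ln(0.297/0.187)/(2πk) = 0.4626/(2π·0.117) = 0.6293 m·K/W
  R'_conv,out = 1/(2πr h) = 1/(2π·0.297·15.2) = 0.03525 m·K/W
ΣR = 0.001407 + 0.002759 + 1.805 + 0.6293 + 0.03525 = 2.474 m·K/W
Q' = ΔT/ΣR = (295 °C − 31.2 °C)/2.474 = 106.6 W/m
From the inner boundary to the vermiculite board/diatomaceous earth interface, ΣR_partial = 1.809 m·K/W.
T_interface = T_in − Q'·ΣR_partial = 295 °C − (106.6)(1.809) = 102 °C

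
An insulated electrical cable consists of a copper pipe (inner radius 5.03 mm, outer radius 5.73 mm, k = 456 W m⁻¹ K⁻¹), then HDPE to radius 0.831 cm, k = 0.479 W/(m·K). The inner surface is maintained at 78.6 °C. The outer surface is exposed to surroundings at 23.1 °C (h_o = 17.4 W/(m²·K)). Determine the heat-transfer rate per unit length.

Series thermal resistances, inner to outer:
  R'_copper = ln(0.00573/0.00503)/(2πk) = 0.1303/(2π·456) = 4.548×10^-5 m·K/W
  R'_HDPE = ln(0.00831/0.00573)/(2πk) = 0.3717/(2π·0.479) = 0.1235 m·K/W
  R'_conv,out = 1/(2πr h) = 1/(2π·0.00831·17.4) = 1.101 m·K/W
ΣR = 4.548×10^-5 + 0.1235 + 1.101 = 1.225 m·K/W
Q' = ΔT/ΣR = (78.6 °C − 23.1 °C)/1.225 = 45.3 W/m

Q' = 45.3 W/m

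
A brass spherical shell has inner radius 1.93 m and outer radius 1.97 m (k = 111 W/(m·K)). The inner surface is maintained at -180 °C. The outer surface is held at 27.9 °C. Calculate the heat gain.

Q = 4πk·ΔT/(1/r₁ − 1/r₂) = 4π × 111 × 207.9 / (1/1.93 − 1/1.97) = 2.76×10^7 W

Q = 27600 kW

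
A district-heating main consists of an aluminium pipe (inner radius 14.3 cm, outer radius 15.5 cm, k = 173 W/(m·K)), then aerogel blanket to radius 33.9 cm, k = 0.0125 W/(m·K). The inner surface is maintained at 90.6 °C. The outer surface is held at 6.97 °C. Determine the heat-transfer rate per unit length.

Series thermal resistances, inner to outer:
  R'_aluminium = ln(0.155/0.143)/(2πk) = 0.08058/(2π·173) = 7.413×10^-5 m·K/W
  R'_aerogel blanket = ln(0.339/0.155)/(2πk) = 0.7826/(2π·0.0125) = 9.964 m·K/W
ΣR = 7.413×10^-5 + 9.964 = 9.964 m·K/W
Q' = ΔT/ΣR = (90.6 °C − 6.97 °C)/9.964 = 8.39 W/m

Q' = 8.39 W/m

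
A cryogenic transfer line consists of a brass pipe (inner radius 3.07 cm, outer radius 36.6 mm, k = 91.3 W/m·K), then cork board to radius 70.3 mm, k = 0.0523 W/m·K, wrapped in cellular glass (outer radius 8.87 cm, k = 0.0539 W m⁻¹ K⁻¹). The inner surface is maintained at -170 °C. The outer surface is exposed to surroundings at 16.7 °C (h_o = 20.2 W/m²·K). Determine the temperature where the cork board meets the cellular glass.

Series thermal resistances, inner to outer:
  R'_brass = ln(0.0366/0.0307)/(2πk) = 0.1758/(2π·91.3) = 3.064×10^-4 m·K/W
  R'_cork board = ln(0.0703/0.0366)/(2πk) = 0.6527/(2π·0.0523) = 1.986 m·K/W
  R'_cellular glass = ln(0.0887/0.0703)/(2πk) = 0.2325/(2π·0.0539) = 0.6865 m·K/W
  R'_conv,out = 1/(2πr h) = 1/(2π·0.0887·20.2) = 0.08883 m·K/W
ΣR = 3.064×10^-4 + 1.986 + 0.6865 + 0.08883 = 2.762 m·K/W
Q' = ΔT/ΣR = (-170 °C − 16.7 °C)/2.762 = -67.60 W/m
From the inner boundary to the cork board/cellular glass interface, ΣR_partial = 1.986 m·K/W.
T_interface = T_in − Q'·ΣR_partial = -170 °C − (-67.60)(1.986) = -35.7 °C

T = -35.7 °C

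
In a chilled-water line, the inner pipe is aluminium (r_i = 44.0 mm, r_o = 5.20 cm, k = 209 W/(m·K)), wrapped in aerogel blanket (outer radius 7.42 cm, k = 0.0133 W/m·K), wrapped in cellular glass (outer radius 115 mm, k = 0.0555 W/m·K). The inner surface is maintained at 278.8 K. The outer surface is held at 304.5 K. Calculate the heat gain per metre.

Q' = 4.66 W/m

Series thermal resistances, inner to outer:
  R'_aluminium = ln(0.0520/0.0440)/(2πk) = 0.1671/(2π·209) = 1.272×10^-4 m·K/W
  R'_aerogel blanket = ln(0.0742/0.0520)/(2πk) = 0.3555/(2π·0.0133) = 4.254 m·K/W
  R'_cellular glass = ln(0.115/0.0742)/(2πk) = 0.4382/(2π·0.0555) = 1.257 m·K/W
ΣR = 1.272×10^-4 + 4.254 + 1.257 = 5.511 m·K/W
Q' = ΔT/ΣR = (278.8 K − 304.5 K)/5.511 = -4.66 W/m
(Negative Q' ⇒ heat flows inward; heat gain = 4.66 W/m.)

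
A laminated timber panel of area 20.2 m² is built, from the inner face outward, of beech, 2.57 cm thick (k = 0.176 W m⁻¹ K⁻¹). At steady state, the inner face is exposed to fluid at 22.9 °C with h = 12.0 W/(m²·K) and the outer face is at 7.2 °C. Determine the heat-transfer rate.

Series thermal resistances, inner to outer:
  R_conv,in = 1/(hA) = 1/(12.0·20.2) = 0.004125 K/W
  R_beech = L/(kA) = 0.0257/(0.176·20.2) = 0.007229 K/W
ΣR = 0.004125 + 0.007229 = 0.01135 K/W
Q = ΔT/ΣR = (22.9 °C − 7.2 °C)/0.01135 = 1380 W

Q = 1380 W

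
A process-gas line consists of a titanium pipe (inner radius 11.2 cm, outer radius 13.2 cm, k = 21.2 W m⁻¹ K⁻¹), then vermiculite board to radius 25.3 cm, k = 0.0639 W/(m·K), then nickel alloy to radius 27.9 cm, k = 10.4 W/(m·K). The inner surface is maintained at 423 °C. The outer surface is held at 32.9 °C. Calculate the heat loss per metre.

Q' = 240 W/m

Resistance network (inner→outer):
  R'_titanium = ln(0.132/0.112)/(2πk) = 0.1643/(2π·21.2) = 0.001233 m·K/W
  R'_vermiculite board = ln(0.253/0.132)/(2πk) = 0.6506/(2π·0.0639) = 1.620 m·K/W
  R'_nickel alloy = ln(0.279/0.253)/(2πk) = 0.09782/(2π·10.4) = 0.001497 m·K/W
ΣR = 0.001233 + 1.620 + 0.001497 = 1.623 m·K/W
Q' = ΔT/ΣR = (423 °C − 32.9 °C)/1.623 = 240 W/m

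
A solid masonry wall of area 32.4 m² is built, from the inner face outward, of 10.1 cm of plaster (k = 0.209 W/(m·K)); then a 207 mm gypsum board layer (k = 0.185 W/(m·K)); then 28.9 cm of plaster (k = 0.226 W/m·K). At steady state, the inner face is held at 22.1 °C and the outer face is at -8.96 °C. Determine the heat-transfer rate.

Treat each layer as a resistance in series:
  R_plaster = L/(kA) = 0.101/(0.209·32.4) = 0.01492 K/W
  R_gypsum board = L/(kA) = 0.207/(0.185·32.4) = 0.03453 K/W
  R_plaster = L/(kA) = 0.289/(0.226·32.4) = 0.03947 K/W
ΣR = 0.01492 + 0.03453 + 0.03947 = 0.08892 K/W
Q = ΔT/ΣR = (22.1 °C − -8.96 °C)/0.08892 = 349 W

Q = 349 W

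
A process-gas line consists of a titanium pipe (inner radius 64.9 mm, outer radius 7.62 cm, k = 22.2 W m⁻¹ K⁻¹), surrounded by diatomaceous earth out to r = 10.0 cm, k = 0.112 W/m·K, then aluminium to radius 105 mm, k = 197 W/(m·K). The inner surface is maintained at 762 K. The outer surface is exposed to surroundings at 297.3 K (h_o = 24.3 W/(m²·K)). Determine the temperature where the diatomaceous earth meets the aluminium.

T = 361.8 K

Series thermal resistances, inner to outer:
  R'_titanium = ln(0.0762/0.0649)/(2πk) = 0.1605/(2π·22.2) = 0.001151 m·K/W
  R'_diatomaceous earth = ln(0.100/0.0762)/(2πk) = 0.2718/(2π·0.112) = 0.3862 m·K/W
  R'_aluminium = ln(0.105/0.100)/(2πk) = 0.04879/(2π·197) = 3.942×10^-5 m·K/W
  R'_conv,out = 1/(2πr h) = 1/(2π·0.105·24.3) = 0.06238 m·K/W
ΣR = 0.001151 + 0.3862 + 3.942×10^-5 + 0.06238 = 0.4498 m·K/W
Q' = ΔT/ΣR = (762 K − 297.3 K)/0.4498 = 1033 W/m
From the inner boundary to the diatomaceous earth/aluminium interface, ΣR_partial = 0.3874 m·K/W.
T_interface = T_in − Q'·ΣR_partial = 762 K − (1033)(0.3874) = 361.8 K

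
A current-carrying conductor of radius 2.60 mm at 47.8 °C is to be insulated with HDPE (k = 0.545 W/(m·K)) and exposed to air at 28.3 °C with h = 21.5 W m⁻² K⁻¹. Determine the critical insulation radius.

For a cylinder, r_cr = k_ins/h = 0.545/21.5 = 0.0253 m = 2.53 cm

r_cr = 2.53 cm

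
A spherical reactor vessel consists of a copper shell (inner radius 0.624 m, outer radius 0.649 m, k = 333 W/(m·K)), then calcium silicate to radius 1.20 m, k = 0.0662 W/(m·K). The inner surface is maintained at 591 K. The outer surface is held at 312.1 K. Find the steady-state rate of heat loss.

Q = 328 W

Treat each layer as a resistance in series:
  R_copper = (1/0.624 − 1/0.649)/(4πk) = 0.06173/(4π·333) = 1.475×10^-5 K/W
  R_calcium silicate = (1/0.649 − 1/1.20)/(4πk) = 0.7075/(4π·0.0662) = 0.8505 K/W
ΣR = 1.475×10^-5 + 0.8505 = 0.8505 K/W
Q = ΔT/ΣR = (591 K − 312.1 K)/0.8505 = 328 W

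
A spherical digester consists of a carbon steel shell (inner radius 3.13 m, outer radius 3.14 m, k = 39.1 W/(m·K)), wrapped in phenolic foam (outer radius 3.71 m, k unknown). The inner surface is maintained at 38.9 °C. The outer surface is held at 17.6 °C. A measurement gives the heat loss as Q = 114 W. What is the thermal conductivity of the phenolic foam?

k = 0.0208 W/m·K

ΣR = ΔT/Q = |38.9 − 17.6|/114 = 0.1868 K/W
Known resistances:
  R_carbon steel = (1/3.13 − 1/3.14)/(4πk) = 0.001017/(4π·39.1) = 2.071×10^-6 K/W
R_phenolic foam = ΣR − ΣR_known = 0.1868 − 2.071×10^-6 = 0.1868 K/W
(1/r₁−1/r₂)/(4πk) = 0.1868 ⇒ k = 0.04893/(4π·0.1868) = 0.0208 W/m·K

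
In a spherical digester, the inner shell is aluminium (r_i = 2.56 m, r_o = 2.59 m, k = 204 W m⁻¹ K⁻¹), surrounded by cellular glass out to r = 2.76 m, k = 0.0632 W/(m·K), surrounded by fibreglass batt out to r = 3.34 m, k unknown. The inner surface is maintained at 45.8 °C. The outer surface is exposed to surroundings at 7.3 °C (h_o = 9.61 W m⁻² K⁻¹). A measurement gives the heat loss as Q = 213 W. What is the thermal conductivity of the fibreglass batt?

k = 0.0334 W/m·K

ΣR = ΔT/Q = |45.8 − 7.3|/213 = 0.1808 K/W
Known resistances:
  R_aluminium = (1/2.56 − 1/2.59)/(4πk) = 0.004525/(4π·204) = 1.765×10^-6 K/W
  R_cellular glass = (1/2.59 − 1/2.76)/(4πk) = 0.02378/(4π·0.0632) = 0.02994 K/W
  R_conv,out = 1/(4πr²h) = 1/(4π·3.34²·9.61) = 7.423×10^-4 K/W
R_fibreglass batt = ΣR − ΣR_known = 0.1808 − 0.03068 = 0.1501 K/W
(1/r₁−1/r₂)/(4πk) = 0.1501 ⇒ k = 0.06292/(4π·0.1501) = 0.0334 W/m·K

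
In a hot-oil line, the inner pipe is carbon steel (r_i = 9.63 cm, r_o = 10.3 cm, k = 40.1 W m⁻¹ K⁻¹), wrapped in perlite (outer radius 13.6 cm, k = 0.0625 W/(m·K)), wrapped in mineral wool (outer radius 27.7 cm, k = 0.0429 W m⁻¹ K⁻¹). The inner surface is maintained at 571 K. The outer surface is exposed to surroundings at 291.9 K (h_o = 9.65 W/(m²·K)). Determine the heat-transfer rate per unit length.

Series thermal resistances, inner to outer:
  R'_carbon steel = ln(0.103/0.0963)/(2πk) = 0.06726/(2π·40.1) = 2.670×10^-4 m·K/W
  R'_perlite = ln(0.136/0.103)/(2πk) = 0.2779/(2π·0.0625) = 0.7077 m·K/W
  R'_mineral wool = ln(0.277/0.136)/(2πk) = 0.7114/(2π·0.0429) = 2.639 m·K/W
  R'_conv,out = 1/(2πr h) = 1/(2π·0.277·9.65) = 0.05954 m·K/W
ΣR = 2.670×10^-4 + 0.7077 + 2.639 + 0.05954 = 3.407 m·K/W
Q' = ΔT/ΣR = (571 K − 291.9 K)/3.407 = 81.9 W/m

Q' = 81.9 W/m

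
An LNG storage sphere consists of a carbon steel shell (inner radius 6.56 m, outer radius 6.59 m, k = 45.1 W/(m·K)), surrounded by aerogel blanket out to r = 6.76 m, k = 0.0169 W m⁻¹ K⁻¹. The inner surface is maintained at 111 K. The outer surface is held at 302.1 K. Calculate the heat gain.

Series thermal resistances, inner to outer:
  R_carbon steel = (1/6.56 − 1/6.59)/(4πk) = 6.940×10^-4/(4π·45.1) = 1.224×10^-6 K/W
  R_aerogel blanket = (1/6.59 − 1/6.76)/(4πk) = 0.003816/(4π·0.0169) = 0.01797 K/W
ΣR = 1.224×10^-6 + 0.01797 = 0.01797 K/W
Q = ΔT/ΣR = (111 K − 302.1 K)/0.01797 = -10600 W
(Negative Q ⇒ heat flows inward; heat gain = 10600 W.)

Q = 10.6 kW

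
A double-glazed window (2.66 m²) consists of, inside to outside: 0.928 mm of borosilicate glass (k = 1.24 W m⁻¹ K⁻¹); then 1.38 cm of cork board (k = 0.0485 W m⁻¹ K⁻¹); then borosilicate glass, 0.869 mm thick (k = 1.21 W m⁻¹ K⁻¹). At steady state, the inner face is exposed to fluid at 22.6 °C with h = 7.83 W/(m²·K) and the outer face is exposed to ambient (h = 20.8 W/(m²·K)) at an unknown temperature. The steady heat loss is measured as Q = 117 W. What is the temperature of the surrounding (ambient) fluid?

Sum the resistances:
  R_conv,in = 1/(hA) = 1/(7.83·2.66) = 0.04801 K/W
  R_borosilicate glass = L/(kA) = 9.28×10^-4/(1.24·2.66) = 2.813×10^-4 K/W
  R_cork board = L/(kA) = 0.0138/(0.0485·2.66) = 0.1070 K/W
  R_borosilicate glass = L/(kA) = 8.69×10^-4/(1.21·2.66) = 2.700×10^-4 K/W
  R_conv,out = 1/(hA) = 1/(20.8·2.66) = 0.01807 K/W
ΣR = 0.1736 K/W
ΔT = Q·ΣR = 117 × 0.1736 = 20.31 K
Heat flows outward, so T_out = T_in − ΔT = 22.6 − 20.31 = 2.29 °C

T_out = 2.29 °C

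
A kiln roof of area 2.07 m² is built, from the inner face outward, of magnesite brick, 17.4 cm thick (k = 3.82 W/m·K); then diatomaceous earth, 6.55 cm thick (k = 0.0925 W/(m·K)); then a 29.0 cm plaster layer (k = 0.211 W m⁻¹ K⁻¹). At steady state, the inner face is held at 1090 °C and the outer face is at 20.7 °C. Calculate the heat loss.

Resistance network (inner→outer):
  R_magnesite brick = L/(kA) = 0.174/(3.82·2.07) = 0.02200 K/W
  R_diatomaceous earth = L/(kA) = 0.0655/(0.0925·2.07) = 0.3421 K/W
  R_plaster = L/(kA) = 0.290/(0.211·2.07) = 0.6640 K/W
ΣR = 0.02200 + 0.3421 + 0.6640 = 1.028 K/W
Q = ΔT/ΣR = (1090 °C − 20.7 °C)/1.028 = 1040 W

Q = 1040 W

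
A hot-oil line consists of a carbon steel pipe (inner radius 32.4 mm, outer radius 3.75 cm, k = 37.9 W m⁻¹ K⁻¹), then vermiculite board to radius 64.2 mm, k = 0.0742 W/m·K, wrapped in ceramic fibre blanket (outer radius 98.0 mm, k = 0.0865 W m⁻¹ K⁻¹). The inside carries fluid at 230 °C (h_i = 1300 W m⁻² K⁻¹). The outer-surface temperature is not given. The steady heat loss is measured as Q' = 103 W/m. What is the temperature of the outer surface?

Series resistances:
  R'_conv,in = 1/(2πr h) = 1/(2π·0.0324·1300) = 0.003779 m·K/W
  R'_carbon steel = ln(0.0375/0.0324)/(2πk) = 0.1462/(2π·37.9) = 6.139×10^-4 m·K/W
  R'_vermiculite board = ln(0.0642/0.0375)/(2πk) = 0.5377/(2π·0.0742) = 1.153 m·K/W
  R'_ceramic fibre blanket = ln(0.0980/0.0642)/(2πk) = 0.4230/(2π·0.0865) = 0.7782 m·K/W
ΣR = 1.936 m·K/W
ΔT = Q'·ΣR = 103 × 1.936 = 199.4 K
Heat flows outward, so T_out = T_in − ΔT = 230 − 199.4 = 30.6 °C

T_out = 30.6 °C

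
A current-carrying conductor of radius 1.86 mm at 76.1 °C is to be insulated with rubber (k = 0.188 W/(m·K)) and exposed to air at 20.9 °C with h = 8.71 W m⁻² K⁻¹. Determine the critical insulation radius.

For a cylinder, r_cr = k_ins/h = 0.188/8.71 = 0.0216 m = 2.16 cm

r_cr = 2.16 cm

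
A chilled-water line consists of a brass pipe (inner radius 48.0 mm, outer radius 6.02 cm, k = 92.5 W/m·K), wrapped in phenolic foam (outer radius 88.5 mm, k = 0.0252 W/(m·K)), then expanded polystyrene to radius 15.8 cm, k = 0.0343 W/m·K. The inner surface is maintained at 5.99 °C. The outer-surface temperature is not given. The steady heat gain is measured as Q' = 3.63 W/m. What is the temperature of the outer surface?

Series resistances:
  R'_brass = ln(0.0602/0.0480)/(2πk) = 0.2265/(2π·92.5) = 3.897×10^-4 m·K/W
  R'_phenolic foam = ln(0.0885/0.0602)/(2πk) = 0.3853/(2π·0.0252) = 2.434 m·K/W
  R'_expanded polystyrene = ln(0.158/0.0885)/(2πk) = 0.5796/(2π·0.0343) = 2.689 m·K/W
ΣR = 5.123 m·K/W
ΔT = Q'·ΣR = 3.63 × 5.123 = 18.60 K
Heat flows inward, so T_out = T_in + ΔT = 5.99 + 18.60 = 24.6 °C

T_out = 24.6 °C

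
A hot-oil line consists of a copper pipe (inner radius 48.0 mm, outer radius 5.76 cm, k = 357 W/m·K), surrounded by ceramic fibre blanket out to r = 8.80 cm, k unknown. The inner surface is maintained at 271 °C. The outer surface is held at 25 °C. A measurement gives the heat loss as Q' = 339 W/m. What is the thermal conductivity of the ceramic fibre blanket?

k = 0.0930 W/m·K

ΣR = ΔT/Q' = |271 − 25|/339 = 0.7257 m·K/W
Known resistances:
  R'_copper = ln(0.0576/0.0480)/(2πk) = 0.1823/(2π·357) = 8.128×10^-5 m·K/W
R_ceramic fibre blanket = ΣR − ΣR_known = 0.7257 − 8.128×10^-5 = 0.7256 m·K/W
ln(r₂/r₁)/(2πk) = 0.7256 ⇒ k = 0.4238/(2π·0.7256) = 0.0930 W/m·K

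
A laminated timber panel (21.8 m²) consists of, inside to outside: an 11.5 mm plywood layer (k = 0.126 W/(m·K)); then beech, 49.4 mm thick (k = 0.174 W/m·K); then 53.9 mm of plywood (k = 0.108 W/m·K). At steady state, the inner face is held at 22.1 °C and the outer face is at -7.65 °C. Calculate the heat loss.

Treat each layer as a resistance in series:
  R_plywood = L/(kA) = 0.0115/(0.126·21.8) = 0.004187 K/W
  R_beech = L/(kA) = 0.0494/(0.174·21.8) = 0.01302 K/W
  R_plywood = L/(kA) = 0.0539/(0.108·21.8) = 0.02289 K/W
ΣR = 0.004187 + 0.01302 + 0.02289 = 0.04010 K/W
Q = ΔT/ΣR = (22.1 °C − -7.65 °C)/0.04010 = 742 W

Q = 742 W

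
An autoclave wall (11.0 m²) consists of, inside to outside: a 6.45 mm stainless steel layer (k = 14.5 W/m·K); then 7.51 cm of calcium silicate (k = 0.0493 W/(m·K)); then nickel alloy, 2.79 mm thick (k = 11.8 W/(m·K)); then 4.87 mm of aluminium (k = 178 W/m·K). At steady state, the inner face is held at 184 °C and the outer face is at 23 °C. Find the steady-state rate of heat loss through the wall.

Q = 1160 W

Series thermal resistances, inner to outer:
  R_stainless steel = L/(kA) = 0.00645/(14.5·11.0) = 4.044×10^-5 K/W
  R_calcium silicate = L/(kA) = 0.0751/(0.0493·11.0) = 0.1385 K/W
  R_nickel alloy = L/(kA) = 0.00279/(11.8·11.0) = 2.149×10^-5 K/W
  R_aluminium = L/(kA) = 0.00487/(178·11.0) = 2.487×10^-6 K/W
ΣR = 4.044×10^-5 + 0.1385 + 2.149×10^-5 + 2.487×10^-6 = 0.1386 K/W
Q = ΔT/ΣR = (184 °C − 23 °C)/0.1386 = 1160 W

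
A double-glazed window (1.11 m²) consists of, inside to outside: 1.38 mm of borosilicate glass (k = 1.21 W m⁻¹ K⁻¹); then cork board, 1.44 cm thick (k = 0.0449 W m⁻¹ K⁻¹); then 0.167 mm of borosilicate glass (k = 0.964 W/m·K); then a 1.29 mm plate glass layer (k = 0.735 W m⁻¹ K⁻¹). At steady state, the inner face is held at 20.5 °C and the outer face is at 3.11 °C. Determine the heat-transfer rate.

Treat each layer as a resistance in series:
  R_borosilicate glass = L/(kA) = 0.00138/(1.21·1.11) = 0.001027 K/W
  R_cork board = L/(kA) = 0.0144/(0.0449·1.11) = 0.2889 K/W
  R_borosilicate glass = L/(kA) = 1.67×10^-4/(0.964·1.11) = 1.561×10^-4 K/W
  R_plate glass = L/(kA) = 0.00129/(0.735·1.11) = 0.001581 K/W
ΣR = 0.001027 + 0.2889 + 1.561×10^-4 + 0.001581 = 0.2917 K/W
Q = ΔT/ΣR = (20.5 °C − 3.11 °C)/0.2917 = 59.6 W

Q = 59.6 W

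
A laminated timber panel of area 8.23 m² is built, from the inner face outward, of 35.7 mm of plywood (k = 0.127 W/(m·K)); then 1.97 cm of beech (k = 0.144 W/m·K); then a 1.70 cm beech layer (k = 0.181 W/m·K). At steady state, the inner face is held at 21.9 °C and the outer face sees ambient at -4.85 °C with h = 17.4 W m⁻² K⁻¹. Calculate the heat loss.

Resistance network (inner→outer):
  R_plywood = L/(kA) = 0.0357/(0.127·8.23) = 0.03416 K/W
  R_beech = L/(kA) = 0.0197/(0.144·8.23) = 0.01662 K/W
  R_beech = L/(kA) = 0.0170/(0.181·8.23) = 0.01141 K/W
  R_conv,out = 1/(hA) = 1/(17.4·8.23) = 0.006983 K/W
ΣR = 0.03416 + 0.01662 + 0.01141 + 0.006983 = 0.06917 K/W
Q = ΔT/ΣR = (21.9 °C − -4.85 °C)/0.06917 = 387 W

Q = 387 W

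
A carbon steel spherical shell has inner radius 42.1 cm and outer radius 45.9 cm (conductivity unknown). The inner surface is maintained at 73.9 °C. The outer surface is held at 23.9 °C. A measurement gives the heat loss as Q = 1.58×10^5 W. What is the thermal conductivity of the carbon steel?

k = 49.4 W/m·K

ΣR = ΔT/Q = |73.9 − 23.9|/1.58×10^5 = 3.165×10^-4 K/W
(1/r₁−1/r₂)/(4πk) = 3.165×10^-4 ⇒ k = 0.1966/(4π·3.165×10^-4) = 49.4 W/m·K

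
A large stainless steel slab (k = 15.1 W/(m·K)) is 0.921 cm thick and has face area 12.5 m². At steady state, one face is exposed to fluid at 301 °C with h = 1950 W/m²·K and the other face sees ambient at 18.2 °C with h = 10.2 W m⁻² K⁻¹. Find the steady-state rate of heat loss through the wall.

Series thermal resistances, inner to outer:
  R_conv,in = 1/(hA) = 1/(1950·12.5) = 4.103×10^-5 K/W
  R_stainless steel = L/(kA) = 0.00921/(15.1·12.5) = 4.879×10^-5 K/W
  R_conv,out = 1/(hA) = 1/(10.2·12.5) = 0.007843 K/W
ΣR = 4.103×10^-5 + 4.879×10^-5 + 0.007843 = 0.007933 K/W
Q = ΔT/ΣR = (301 °C − 18.2 °C)/0.007933 = 35600 W

Q = 35.6 kW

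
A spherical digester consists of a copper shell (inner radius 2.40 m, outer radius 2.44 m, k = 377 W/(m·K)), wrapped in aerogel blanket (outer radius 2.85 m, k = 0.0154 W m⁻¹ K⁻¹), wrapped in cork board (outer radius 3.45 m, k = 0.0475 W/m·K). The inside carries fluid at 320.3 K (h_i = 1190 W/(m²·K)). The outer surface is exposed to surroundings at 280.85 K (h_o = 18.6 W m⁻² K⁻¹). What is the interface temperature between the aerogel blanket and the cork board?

T = 290.8 K

Treat each layer as a resistance in series:
  R_conv,in = 1/(4πr²h) = 1/(4π·2.40²·1190) = 1.161×10^-5 K/W
  R_copper = (1/2.40 − 1/2.44)/(4πk) = 0.006831/(4π·377) = 1.442×10^-6 K/W
  R_aerogel blanket = (1/2.44 − 1/2.85)/(4πk) = 0.05896/(4π·0.0154) = 0.3047 K/W
  R_cork board = (1/2.85 − 1/3.45)/(4πk) = 0.06102/(4π·0.0475) = 0.1022 K/W
  R_conv,out = 1/(4πr²h) = 1/(4π·3.45²·18.6) = 3.595×10^-4 K/W
ΣR = 1.161×10^-5 + 1.442×10^-6 + 0.3047 + 0.1022 + 3.595×10^-4 = 0.4073 K/W
Q = ΔT/ΣR = (320.3 K − 280.85 K)/0.4073 = 96.86 W
From the inner boundary to the aerogel blanket/cork board interface, ΣR_partial = 0.3047 K/W.
T_interface = T_in − Q·ΣR_partial = 320.3 K − (96.86)(0.3047) = 290.8 K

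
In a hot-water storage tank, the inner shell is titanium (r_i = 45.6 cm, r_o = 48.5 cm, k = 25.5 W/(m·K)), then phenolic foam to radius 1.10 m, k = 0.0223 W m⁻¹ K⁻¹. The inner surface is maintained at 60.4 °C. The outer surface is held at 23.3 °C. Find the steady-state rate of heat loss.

Q = 9.02 W

Resistance network (inner→outer):
  R_titanium = (1/0.456 − 1/0.485)/(4πk) = 0.1311/(4π·25.5) = 4.092×10^-4 K/W
  R_phenolic foam = (1/0.485 − 1/1.10)/(4πk) = 1.153/(4π·0.0223) = 4.114 K/W
ΣR = 4.092×10^-4 + 4.114 = 4.114 K/W
Q = ΔT/ΣR = (60.4 °C − 23.3 °C)/4.114 = 9.02 W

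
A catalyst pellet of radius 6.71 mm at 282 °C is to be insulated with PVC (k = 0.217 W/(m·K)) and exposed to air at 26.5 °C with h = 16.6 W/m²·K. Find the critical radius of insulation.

r_cr = 2.61 cm

For a sphere, r_cr = 2k_ins/h = 2·0.217/16.6 = 0.0261 m = 2.61 cm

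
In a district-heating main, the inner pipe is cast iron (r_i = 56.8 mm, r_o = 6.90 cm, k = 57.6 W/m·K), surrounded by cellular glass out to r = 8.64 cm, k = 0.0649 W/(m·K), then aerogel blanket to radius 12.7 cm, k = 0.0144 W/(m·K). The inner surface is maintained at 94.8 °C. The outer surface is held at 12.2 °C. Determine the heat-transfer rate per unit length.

Q' = 17.2 W/m

Treat each layer as a resistance in series:
  R'_cast iron = ln(0.0690/0.0568)/(2πk) = 0.1946/(2π·57.6) = 5.376×10^-4 m·K/W
  R'_cellular glass = ln(0.0864/0.0690)/(2πk) = 0.2249/(2π·0.0649) = 0.5515 m·K/W
  R'_aerogel blanket = ln(0.127/0.0864)/(2πk) = 0.3852/(2π·0.0144) = 4.257 m·K/W
ΣR = 5.376×10^-4 + 0.5515 + 4.257 = 4.809 m·K/W
Q' = ΔT/ΣR = (94.8 °C − 12.2 °C)/4.809 = 17.2 W/m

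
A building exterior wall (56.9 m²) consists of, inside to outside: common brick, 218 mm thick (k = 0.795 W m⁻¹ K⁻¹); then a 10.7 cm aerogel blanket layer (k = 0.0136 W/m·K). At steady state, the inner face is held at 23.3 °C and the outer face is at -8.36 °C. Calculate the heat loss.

Resistance network (inner→outer):
  R_common brick = L/(kA) = 0.218/(0.795·56.9) = 0.004819 K/W
  R_aerogel blanket = L/(kA) = 0.107/(0.0136·56.9) = 0.1383 K/W
ΣR = 0.004819 + 0.1383 = 0.1431 K/W
Q = ΔT/ΣR = (23.3 °C − -8.36 °C)/0.1431 = 221 W

Q = 221 W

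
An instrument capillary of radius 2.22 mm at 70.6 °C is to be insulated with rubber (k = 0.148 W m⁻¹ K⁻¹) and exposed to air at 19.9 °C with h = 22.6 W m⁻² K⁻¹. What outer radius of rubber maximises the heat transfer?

r_cr = 0.655 cm

For a cylinder, r_cr = k_ins/h = 0.148/22.6 = 0.00655 m = 0.655 cm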